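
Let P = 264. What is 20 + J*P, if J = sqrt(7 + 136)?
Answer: 20 + 264*sqrt(143) ≈ 3177.0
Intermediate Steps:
J = sqrt(143) ≈ 11.958
20 + J*P = 20 + sqrt(143)*264 = 20 + 264*sqrt(143)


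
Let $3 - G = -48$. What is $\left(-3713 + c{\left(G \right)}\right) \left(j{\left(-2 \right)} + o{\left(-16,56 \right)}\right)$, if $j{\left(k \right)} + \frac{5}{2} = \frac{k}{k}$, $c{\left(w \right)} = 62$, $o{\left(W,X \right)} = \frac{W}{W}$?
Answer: $\frac{3651}{2} \approx 1825.5$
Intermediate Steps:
$o{\left(W,X \right)} = 1$
$G = 51$ ($G = 3 - -48 = 3 + 48 = 51$)
$j{\left(k \right)} = - \frac{3}{2}$ ($j{\left(k \right)} = - \frac{5}{2} + \frac{k}{k} = - \frac{5}{2} + 1 = - \frac{3}{2}$)
$\left(-3713 + c{\left(G \right)}\right) \left(j{\left(-2 \right)} + o{\left(-16,56 \right)}\right) = \left(-3713 + 62\right) \left(- \frac{3}{2} + 1\right) = \left(-3651\right) \left(- \frac{1}{2}\right) = \frac{3651}{2}$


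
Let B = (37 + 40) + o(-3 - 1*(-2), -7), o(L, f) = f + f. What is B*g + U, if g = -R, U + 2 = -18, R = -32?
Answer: 1996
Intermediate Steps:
U = -20 (U = -2 - 18 = -20)
g = 32 (g = -1*(-32) = 32)
o(L, f) = 2*f
B = 63 (B = (37 + 40) + 2*(-7) = 77 - 14 = 63)
B*g + U = 63*32 - 20 = 2016 - 20 = 1996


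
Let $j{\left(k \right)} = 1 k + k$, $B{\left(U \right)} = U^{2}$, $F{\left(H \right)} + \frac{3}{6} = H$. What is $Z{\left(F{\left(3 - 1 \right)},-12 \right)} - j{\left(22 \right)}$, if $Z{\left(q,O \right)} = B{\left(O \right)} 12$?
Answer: $1684$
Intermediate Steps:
$F{\left(H \right)} = - \frac{1}{2} + H$
$j{\left(k \right)} = 2 k$ ($j{\left(k \right)} = k + k = 2 k$)
$Z{\left(q,O \right)} = 12 O^{2}$ ($Z{\left(q,O \right)} = O^{2} \cdot 12 = 12 O^{2}$)
$Z{\left(F{\left(3 - 1 \right)},-12 \right)} - j{\left(22 \right)} = 12 \left(-12\right)^{2} - 2 \cdot 22 = 12 \cdot 144 - 44 = 1728 - 44 = 1684$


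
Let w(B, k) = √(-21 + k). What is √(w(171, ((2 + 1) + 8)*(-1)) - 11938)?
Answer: √(-11938 + 4*I*√2) ≈ 0.0259 + 109.26*I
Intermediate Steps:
√(w(171, ((2 + 1) + 8)*(-1)) - 11938) = √(√(-21 + ((2 + 1) + 8)*(-1)) - 11938) = √(√(-21 + (3 + 8)*(-1)) - 11938) = √(√(-21 + 11*(-1)) - 11938) = √(√(-21 - 11) - 11938) = √(√(-32) - 11938) = √(4*I*√2 - 11938) = √(-11938 + 4*I*√2)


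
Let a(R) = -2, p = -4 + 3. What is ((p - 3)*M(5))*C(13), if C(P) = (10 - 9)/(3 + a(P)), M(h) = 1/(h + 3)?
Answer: -½ ≈ -0.50000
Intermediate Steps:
M(h) = 1/(3 + h)
p = -1
C(P) = 1 (C(P) = (10 - 9)/(3 - 2) = 1/1 = 1*1 = 1)
((p - 3)*M(5))*C(13) = ((-1 - 3)/(3 + 5))*1 = -4/8*1 = -4*⅛*1 = -½*1 = -½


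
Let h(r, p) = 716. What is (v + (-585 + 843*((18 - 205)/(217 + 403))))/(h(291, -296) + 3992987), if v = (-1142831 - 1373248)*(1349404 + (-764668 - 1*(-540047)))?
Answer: -1754626589751681/2476095860 ≈ -7.0863e+5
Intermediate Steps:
v = -2830042885857 (v = -2516079*(1349404 + (-764668 + 540047)) = -2516079*(1349404 - 224621) = -2516079*1124783 = -2830042885857)
(v + (-585 + 843*((18 - 205)/(217 + 403))))/(h(291, -296) + 3992987) = (-2830042885857 + (-585 + 843*((18 - 205)/(217 + 403))))/(716 + 3992987) = (-2830042885857 + (-585 + 843*(-187/620)))/3993703 = (-2830042885857 + (-585 + 843*(-187*1/620)))*(1/3993703) = (-2830042885857 + (-585 + 843*(-187/620)))*(1/3993703) = (-2830042885857 + (-585 - 157641/620))*(1/3993703) = (-2830042885857 - 520341/620)*(1/3993703) = -1754626589751681/620*1/3993703 = -1754626589751681/2476095860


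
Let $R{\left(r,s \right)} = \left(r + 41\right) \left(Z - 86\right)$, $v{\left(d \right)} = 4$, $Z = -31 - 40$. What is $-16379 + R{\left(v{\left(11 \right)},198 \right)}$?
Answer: $-23444$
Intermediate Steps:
$Z = -71$ ($Z = -31 - 40 = -71$)
$R{\left(r,s \right)} = -6437 - 157 r$ ($R{\left(r,s \right)} = \left(r + 41\right) \left(-71 - 86\right) = \left(41 + r\right) \left(-157\right) = -6437 - 157 r$)
$-16379 + R{\left(v{\left(11 \right)},198 \right)} = -16379 - 7065 = -23444$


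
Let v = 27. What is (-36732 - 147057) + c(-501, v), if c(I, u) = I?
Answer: -184290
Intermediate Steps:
(-36732 - 147057) + c(-501, v) = (-36732 - 147057) - 501 = -183789 - 501 = -184290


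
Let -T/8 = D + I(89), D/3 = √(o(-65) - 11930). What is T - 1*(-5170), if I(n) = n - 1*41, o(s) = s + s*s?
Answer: 4786 - 24*I*√7770 ≈ 4786.0 - 2115.5*I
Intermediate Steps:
o(s) = s + s²
I(n) = -41 + n (I(n) = n - 41 = -41 + n)
D = 3*I*√7770 (D = 3*√(-65*(1 - 65) - 11930) = 3*√(-65*(-64) - 11930) = 3*√(4160 - 11930) = 3*√(-7770) = 3*(I*√7770) = 3*I*√7770 ≈ 264.44*I)
T = -384 - 24*I*√7770 (T = -8*(3*I*√7770 + (-41 + 89)) = -8*(3*I*√7770 + 48) = -8*(48 + 3*I*√7770) = -384 - 24*I*√7770 ≈ -384.0 - 2115.5*I)
T - 1*(-5170) = (-384 - 24*I*√7770) - 1*(-5170) = (-384 - 24*I*√7770) + 5170 = 4786 - 24*I*√7770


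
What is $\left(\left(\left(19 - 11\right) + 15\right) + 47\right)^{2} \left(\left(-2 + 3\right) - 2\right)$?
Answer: $-4900$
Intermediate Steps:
$\left(\left(\left(19 - 11\right) + 15\right) + 47\right)^{2} \left(\left(-2 + 3\right) - 2\right) = \left(\left(8 + 15\right) + 47\right)^{2} \left(1 - 2\right) = \left(23 + 47\right)^{2} \left(-1\right) = 70^{2} \left(-1\right) = 4900 \left(-1\right) = -4900$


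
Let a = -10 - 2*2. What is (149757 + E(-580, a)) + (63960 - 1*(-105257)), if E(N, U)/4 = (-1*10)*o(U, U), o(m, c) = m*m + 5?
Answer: 310934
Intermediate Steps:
a = -14 (a = -10 - 4 = -14)
o(m, c) = 5 + m² (o(m, c) = m² + 5 = 5 + m²)
E(N, U) = -200 - 40*U² (E(N, U) = 4*((-1*10)*(5 + U²)) = 4*(-10*(5 + U²)) = 4*(-50 - 10*U²) = -200 - 40*U²)
(149757 + E(-580, a)) + (63960 - 1*(-105257)) = (149757 + (-200 - 40*(-14)²)) + (63960 - 1*(-105257)) = (149757 + (-200 - 40*196)) + (63960 + 105257) = (149757 + (-200 - 7840)) + 169217 = (149757 - 8040) + 169217 = 141717 + 169217 = 310934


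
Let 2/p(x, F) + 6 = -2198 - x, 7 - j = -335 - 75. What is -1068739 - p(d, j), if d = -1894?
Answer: -165654544/155 ≈ -1.0687e+6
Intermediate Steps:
j = 417 (j = 7 - (-335 - 75) = 7 - 1*(-410) = 7 + 410 = 417)
p(x, F) = 2/(-2204 - x) (p(x, F) = 2/(-6 + (-2198 - x)) = 2/(-2204 - x))
-1068739 - p(d, j) = -1068739 - (-2)/(2204 - 1894) = -1068739 - (-2)/310 = -1068739 - 1*(-1/155) = -1068739 + 1/155 = -165654544/155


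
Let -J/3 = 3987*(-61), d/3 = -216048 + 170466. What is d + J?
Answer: 592875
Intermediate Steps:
d = -136746 (d = 3*(-216048 + 170466) = 3*(-45582) = -136746)
J = 729621 (J = -11961*(-61) = -3*(-243207) = 729621)
d + J = -136746 + 729621 = 592875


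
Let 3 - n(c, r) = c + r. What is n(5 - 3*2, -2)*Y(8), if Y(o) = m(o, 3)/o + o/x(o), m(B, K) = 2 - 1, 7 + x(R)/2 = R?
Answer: 99/4 ≈ 24.750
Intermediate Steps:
x(R) = -14 + 2*R
m(B, K) = 1
Y(o) = 1/o + o/(-14 + 2*o)
n(c, r) = 3 - c - r (n(c, r) = 3 - (c + r) = 3 + (-c - r) = 3 - c - r)
n(5 - 3*2, -2)*Y(8) = (3 - (5 - 3*2) - 1*(-2))*((-7 + 8 + (½)*8²)/(8*(-7 + 8))) = (3 - (5 - 6) + 2)*((⅛)*(-7 + 8 + (½)*64)/1) = (3 - 1*(-1) + 2)*((⅛)*1*(-7 + 8 + 32)) = (3 + 1 + 2)*((⅛)*1*33) = 6*(33/8) = 99/4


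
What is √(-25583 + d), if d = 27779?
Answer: 6*√61 ≈ 46.862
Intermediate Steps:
√(-25583 + d) = √(-25583 + 27779) = √2196 = 6*√61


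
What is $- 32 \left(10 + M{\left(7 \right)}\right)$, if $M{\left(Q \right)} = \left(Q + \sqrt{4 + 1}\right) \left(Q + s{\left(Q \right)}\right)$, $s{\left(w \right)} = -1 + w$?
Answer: $-3232 - 416 \sqrt{5} \approx -4162.2$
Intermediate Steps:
$M{\left(Q \right)} = \left(-1 + 2 Q\right) \left(Q + \sqrt{5}\right)$ ($M{\left(Q \right)} = \left(Q + \sqrt{4 + 1}\right) \left(Q + \left(-1 + Q\right)\right) = \left(Q + \sqrt{5}\right) \left(-1 + 2 Q\right) = \left(-1 + 2 Q\right) \left(Q + \sqrt{5}\right)$)
$- 32 \left(10 + M{\left(7 \right)}\right) = - 32 \left(10 + \left(\left(-1\right) 7 - \sqrt{5} + 2 \cdot 7^{2} + 2 \cdot 7 \sqrt{5}\right)\right) = - 32 \left(10 + \left(-7 - \sqrt{5} + 2 \cdot 49 + 14 \sqrt{5}\right)\right) = - 32 \left(10 + \left(-7 - \sqrt{5} + 98 + 14 \sqrt{5}\right)\right) = - 32 \left(10 + \left(91 + 13 \sqrt{5}\right)\right) = - 32 \left(101 + 13 \sqrt{5}\right) = -3232 - 416 \sqrt{5}$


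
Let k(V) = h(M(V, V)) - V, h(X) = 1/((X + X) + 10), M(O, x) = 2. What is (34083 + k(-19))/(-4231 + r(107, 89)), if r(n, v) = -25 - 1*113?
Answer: -477429/61166 ≈ -7.8055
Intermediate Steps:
r(n, v) = -138 (r(n, v) = -25 - 113 = -138)
h(X) = 1/(10 + 2*X) (h(X) = 1/(2*X + 10) = 1/(10 + 2*X))
k(V) = 1/14 - V (k(V) = 1/(2*(5 + 2)) - V = (½)/7 - V = (½)*(⅐) - V = 1/14 - V)
(34083 + k(-19))/(-4231 + r(107, 89)) = (34083 + (1/14 - 1*(-19)))/(-4231 - 138) = (34083 + (1/14 + 19))/(-4369) = (34083 + 267/14)*(-1/4369) = (477429/14)*(-1/4369) = -477429/61166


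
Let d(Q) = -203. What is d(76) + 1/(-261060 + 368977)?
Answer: -21907150/107917 ≈ -203.00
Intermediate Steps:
d(76) + 1/(-261060 + 368977) = -203 + 1/(-261060 + 368977) = -203 + 1/107917 = -21907150/107917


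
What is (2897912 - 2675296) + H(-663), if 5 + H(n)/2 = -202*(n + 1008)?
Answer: 83226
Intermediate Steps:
H(n) = -407242 - 404*n (H(n) = -10 + 2*(-202*(n + 1008)) = -10 + 2*(-202*(1008 + n)) = -10 + 2*(-203616 - 202*n) = -10 + (-407232 - 404*n) = -407242 - 404*n)
(2897912 - 2675296) + H(-663) = (2897912 - 2675296) + (-407242 - 404*(-663)) = 222616 + (-407242 + 267852) = 222616 - 139390 = 83226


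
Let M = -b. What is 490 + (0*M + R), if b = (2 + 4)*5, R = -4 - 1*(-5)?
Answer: 491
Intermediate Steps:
R = 1 (R = -4 + 5 = 1)
b = 30 (b = 6*5 = 30)
M = -30 (M = -1*30 = -30)
490 + (0*M + R) = 490 + (0*(-30) + 1) = 490 + (0 + 1) = 490 + 1 = 491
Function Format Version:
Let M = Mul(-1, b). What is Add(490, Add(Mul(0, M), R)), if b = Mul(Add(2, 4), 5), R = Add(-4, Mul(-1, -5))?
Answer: 491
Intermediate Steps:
R = 1 (R = Add(-4, 5) = 1)
b = 30 (b = Mul(6, 5) = 30)
M = -30 (M = Mul(-1, 30) = -30)
Add(490, Add(Mul(0, M), R)) = Add(490, Add(Mul(0, -30), 1)) = Add(490, Add(0, 1)) = Add(490, 1) = 491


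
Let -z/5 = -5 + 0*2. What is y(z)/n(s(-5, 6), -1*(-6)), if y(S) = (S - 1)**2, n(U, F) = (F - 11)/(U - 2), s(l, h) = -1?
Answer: 1728/5 ≈ 345.60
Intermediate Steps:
z = 25 (z = -5*(-5 + 0*2) = -5*(-5 + 0) = -5*(-5) = 25)
n(U, F) = (-11 + F)/(-2 + U)
y(S) = (-1 + S)**2
y(z)/n(s(-5, 6), -1*(-6)) = (-1 + 25)**2/(((-11 - 1*(-6))/(-2 - 1))) = 24**2/(((-11 + 6)/(-3))) = 576/((-1/3*(-5))) = 576/(5/3) = 576*(3/5) = 1728/5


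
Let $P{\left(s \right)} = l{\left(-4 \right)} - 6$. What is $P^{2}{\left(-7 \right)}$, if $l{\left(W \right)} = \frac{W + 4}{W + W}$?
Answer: $36$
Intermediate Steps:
$l{\left(W \right)} = \frac{4 + W}{2 W}$
$P{\left(s \right)} = -6$ ($P{\left(s \right)} = \frac{4 - 4}{2 \left(-4\right)} - 6 = \frac{1}{2} \left(- \frac{1}{4}\right) 0 - 6 = 0 - 6 = -6$)
$P^{2}{\left(-7 \right)} = \left(-6\right)^{2} = 36$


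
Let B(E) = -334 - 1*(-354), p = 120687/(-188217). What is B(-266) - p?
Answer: 1295009/62739 ≈ 20.641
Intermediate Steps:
p = -40229/62739 (p = 120687*(-1/188217) = -40229/62739 ≈ -0.64121)
B(E) = 20 (B(E) = -334 + 354 = 20)
B(-266) - p = 20 - 1*(-40229/62739) = 20 + 40229/62739 = 1295009/62739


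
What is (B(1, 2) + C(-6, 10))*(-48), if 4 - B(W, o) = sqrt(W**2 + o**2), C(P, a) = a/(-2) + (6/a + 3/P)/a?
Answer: 1188/25 + 48*sqrt(5) ≈ 154.85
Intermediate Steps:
C(P, a) = -a/2 + (3/P + 6/a)/a (C(P, a) = a*(-1/2) + (3/P + 6/a)/a = -a/2 + (3/P + 6/a)/a)
B(W, o) = 4 - sqrt(W**2 + o**2)
(B(1, 2) + C(-6, 10))*(-48) = ((4 - sqrt(1**2 + 2**2)) + (6/10**2 - 1/2*10 + 3/(-6*10)))*(-48) = ((4 - sqrt(1 + 4)) + (6*(1/100) - 5 + 3*(-1/6)*(1/10)))*(-48) = ((4 - sqrt(5)) + (3/50 - 5 - 1/20))*(-48) = ((4 - sqrt(5)) - 499/100)*(-48) = (-99/100 - sqrt(5))*(-48) = 1188/25 + 48*sqrt(5)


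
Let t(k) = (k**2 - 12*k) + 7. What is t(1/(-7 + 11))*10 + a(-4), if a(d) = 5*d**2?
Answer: 965/8 ≈ 120.63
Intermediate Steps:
t(k) = 7 + k**2 - 12*k
t(1/(-7 + 11))*10 + a(-4) = (7 + (1/(-7 + 11))**2 - 12/(-7 + 11))*10 + 5*(-4)**2 = (7 + (1/4)**2 - 12/4)*10 + 5*16 = (7 + (1/4)**2 - 12*1/4)*10 + 80 = (7 + 1/16 - 3)*10 + 80 = (65/16)*10 + 80 = 325/8 + 80 = 965/8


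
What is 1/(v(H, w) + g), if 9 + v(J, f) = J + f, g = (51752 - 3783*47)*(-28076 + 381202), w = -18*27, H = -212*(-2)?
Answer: -1/44511179245 ≈ -2.2466e-11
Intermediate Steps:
H = 424
w = -486
g = -44511179174 (g = (51752 - 177801)*353126 = -126049*353126 = -44511179174)
v(J, f) = -9 + J + f (v(J, f) = -9 + (J + f) = -9 + J + f)
1/(v(H, w) + g) = 1/((-9 + 424 - 486) - 44511179174) = 1/(-71 - 44511179174) = 1/(-44511179245) = -1/44511179245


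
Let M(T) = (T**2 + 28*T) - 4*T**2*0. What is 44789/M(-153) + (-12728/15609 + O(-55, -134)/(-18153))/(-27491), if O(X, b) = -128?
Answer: 300509790303743/128316720126375 ≈ 2.3419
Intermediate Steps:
M(T) = T**2 + 28*T (M(T) = (T**2 + 28*T) + 0 = T**2 + 28*T)
44789/M(-153) + (-12728/15609 + O(-55, -134)/(-18153))/(-27491) = 44789/((-153*(28 - 153))) + (-12728/15609 - 128/(-18153))/(-27491) = 44789/((-153*(-125))) + (-12728*1/15609 - 128*(-1/18153))*(-1/27491) = 44789/19125 + (-296/363 + 128/18153)*(-1/27491) = 44789*(1/19125) - 1775608/2196513*(-1/27491) = 44789/19125 + 1775608/60384338883 = 300509790303743/128316720126375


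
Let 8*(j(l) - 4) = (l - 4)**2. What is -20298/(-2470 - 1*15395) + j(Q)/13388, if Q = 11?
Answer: 725148019/637804320 ≈ 1.1369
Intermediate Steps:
j(l) = 4 + (-4 + l)**2/8 (j(l) = 4 + (l - 4)**2/8 = 4 + (-4 + l)**2/8)
-20298/(-2470 - 1*15395) + j(Q)/13388 = -20298/(-2470 - 1*15395) + (4 + (-4 + 11)**2/8)/13388 = -20298/(-2470 - 15395) + (4 + (1/8)*7**2)*(1/13388) = -20298/(-17865) + (4 + (1/8)*49)*(1/13388) = -20298*(-1/17865) + (4 + 49/8)*(1/13388) = 6766/5955 + (81/8)*(1/13388) = 6766/5955 + 81/107104 = 725148019/637804320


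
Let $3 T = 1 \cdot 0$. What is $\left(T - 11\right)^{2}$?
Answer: $121$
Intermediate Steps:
$T = 0$ ($T = \frac{1 \cdot 0}{3} = \frac{1}{3} \cdot 0 = 0$)
$\left(T - 11\right)^{2} = \left(0 - 11\right)^{2} = \left(-11\right)^{2} = 121$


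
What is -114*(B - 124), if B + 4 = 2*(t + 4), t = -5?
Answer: 14820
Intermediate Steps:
B = -6 (B = -4 + 2*(-5 + 4) = -4 + 2*(-1) = -4 - 2 = -6)
-114*(B - 124) = -114*(-6 - 124) = -114*(-130) = 14820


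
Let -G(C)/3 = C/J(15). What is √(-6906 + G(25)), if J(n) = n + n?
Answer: I*√27634/2 ≈ 83.117*I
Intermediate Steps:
J(n) = 2*n
G(C) = -C/10 (G(C) = -3*C/(2*15) = -3*C/30 = -C/10)
√(-6906 + G(25)) = √(-6906 - ⅒*25) = √(-6906 - 5/2) = √(-13817/2) = I*√27634/2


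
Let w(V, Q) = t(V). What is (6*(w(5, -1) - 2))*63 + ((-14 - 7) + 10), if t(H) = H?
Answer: 1123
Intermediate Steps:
w(V, Q) = V
(6*(w(5, -1) - 2))*63 + ((-14 - 7) + 10) = (6*(5 - 2))*63 + ((-14 - 7) + 10) = (6*3)*63 + (-21 + 10) = 18*63 - 11 = 1134 - 11 = 1123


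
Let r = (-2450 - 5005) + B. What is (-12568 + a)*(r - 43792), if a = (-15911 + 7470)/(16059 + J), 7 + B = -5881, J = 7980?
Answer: 5754077143685/8013 ≈ 7.1809e+8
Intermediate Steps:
B = -5888 (B = -7 - 5881 = -5888)
r = -13343 (r = (-2450 - 5005) - 5888 = -7455 - 5888 = -13343)
a = -8441/24039 (a = (-15911 + 7470)/(16059 + 7980) = -8441/24039 ≈ -0.35114)
(-12568 + a)*(r - 43792) = (-12568 - 8441/24039)*(-13343 - 43792) = -302130593/24039*(-57135) = 5754077143685/8013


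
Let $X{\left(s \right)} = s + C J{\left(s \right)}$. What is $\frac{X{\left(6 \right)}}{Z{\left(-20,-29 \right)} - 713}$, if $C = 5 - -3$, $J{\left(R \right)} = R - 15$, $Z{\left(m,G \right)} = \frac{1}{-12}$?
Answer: $\frac{792}{8557} \approx 0.092556$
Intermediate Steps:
$Z{\left(m,G \right)} = - \frac{1}{12}$
$J{\left(R \right)} = -15 + R$ ($J{\left(R \right)} = R - 15 = -15 + R$)
$C = 8$ ($C = 5 + 3 = 8$)
$X{\left(s \right)} = -120 + 9 s$ ($X{\left(s \right)} = s + 8 \left(-15 + s\right) = s + \left(-120 + 8 s\right) = -120 + 9 s$)
$\frac{X{\left(6 \right)}}{Z{\left(-20,-29 \right)} - 713} = \frac{-120 + 9 \cdot 6}{- \frac{1}{12} - 713} = \frac{-120 + 54}{- \frac{8557}{12}} = \left(-66\right) \left(- \frac{12}{8557}\right) = \frac{792}{8557}$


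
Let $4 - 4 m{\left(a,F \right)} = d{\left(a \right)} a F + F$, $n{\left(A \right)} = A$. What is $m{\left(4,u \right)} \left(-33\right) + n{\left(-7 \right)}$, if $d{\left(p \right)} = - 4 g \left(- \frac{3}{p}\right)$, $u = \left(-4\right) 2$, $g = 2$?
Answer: $-1690$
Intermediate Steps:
$u = -8$
$d{\left(p \right)} = \frac{24}{p}$ ($d{\left(p \right)} = \left(-4\right) 2 \left(- \frac{3}{p}\right) = - 8 \left(- \frac{3}{p}\right) = \frac{24}{p}$)
$m{\left(a,F \right)} = 1 - \frac{25 F}{4}$ ($m{\left(a,F \right)} = 1 - \frac{\frac{24}{a} a F + F}{4} = 1 - \frac{24 F + F}{4} = 1 - \frac{25 F}{4}$)
$m{\left(4,u \right)} \left(-33\right) + n{\left(-7 \right)} = \left(1 - -50\right) \left(-33\right) - 7 = \left(1 + 50\right) \left(-33\right) - 7 = 51 \left(-33\right) - 7 = -1683 - 7 = -1690$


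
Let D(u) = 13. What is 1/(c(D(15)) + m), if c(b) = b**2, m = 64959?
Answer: 1/65128 ≈ 1.5354e-5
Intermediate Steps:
1/(c(D(15)) + m) = 1/(13**2 + 64959) = 1/(169 + 64959) = 1/65128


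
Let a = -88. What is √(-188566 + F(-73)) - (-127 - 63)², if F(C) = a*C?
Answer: -36100 + 3*I*√20238 ≈ -36100.0 + 426.78*I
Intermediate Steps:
F(C) = -88*C
√(-188566 + F(-73)) - (-127 - 63)² = √(-188566 - 88*(-73)) - (-127 - 63)² = √(-188566 + 6424) - 1*(-190)² = √(-182142) - 1*36100 = 3*I*√20238 - 36100 = -36100 + 3*I*√20238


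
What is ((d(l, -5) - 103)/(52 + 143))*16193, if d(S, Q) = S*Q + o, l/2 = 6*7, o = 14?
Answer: -8242237/195 ≈ -42268.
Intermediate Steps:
l = 84 (l = 2*(6*7) = 2*42 = 84)
d(S, Q) = 14 + Q*S (d(S, Q) = S*Q + 14 = Q*S + 14 = 14 + Q*S)
((d(l, -5) - 103)/(52 + 143))*16193 = (((14 - 5*84) - 103)/(52 + 143))*16193 = (((14 - 420) - 103)/195)*16193 = ((-406 - 103)*(1/195))*16193 = -509*1/195*16193 = -509/195*16193 = -8242237/195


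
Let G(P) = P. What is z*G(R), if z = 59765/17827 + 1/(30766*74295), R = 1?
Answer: 136608444624877/40748242985190 ≈ 3.3525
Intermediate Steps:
z = 136608444624877/40748242985190 (z = 59765*(1/17827) + (1/30766)*(1/74295) = 59765/17827 + 1/2285759970 = 136608444624877/40748242985190 ≈ 3.3525)
z*G(R) = (136608444624877/40748242985190)*1 = 136608444624877/40748242985190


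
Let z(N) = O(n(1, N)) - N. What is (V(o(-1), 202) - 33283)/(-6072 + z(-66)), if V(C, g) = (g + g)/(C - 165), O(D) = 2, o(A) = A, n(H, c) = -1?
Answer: 2762691/498332 ≈ 5.5439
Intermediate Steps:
V(C, g) = 2*g/(-165 + C) (V(C, g) = (2*g)/(-165 + C) = 2*g/(-165 + C))
z(N) = 2 - N
(V(o(-1), 202) - 33283)/(-6072 + z(-66)) = (2*202/(-165 - 1) - 33283)/(-6072 + (2 - 1*(-66))) = (2*202/(-166) - 33283)/(-6072 + (2 + 66)) = (2*202*(-1/166) - 33283)/(-6072 + 68) = (-202/83 - 33283)/(-6004) = -2762691/83*(-1/6004) = 2762691/498332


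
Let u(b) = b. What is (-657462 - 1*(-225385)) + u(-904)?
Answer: -432981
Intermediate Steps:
(-657462 - 1*(-225385)) + u(-904) = (-657462 - 1*(-225385)) - 904 = (-657462 + 225385) - 904 = -432077 - 904 = -432981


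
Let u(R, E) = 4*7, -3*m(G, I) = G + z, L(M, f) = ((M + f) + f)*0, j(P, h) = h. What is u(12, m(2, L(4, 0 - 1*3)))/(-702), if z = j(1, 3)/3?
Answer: -14/351 ≈ -0.039886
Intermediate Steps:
z = 1 (z = 3/3 = 3*(⅓) = 1)
L(M, f) = 0 (L(M, f) = (M + 2*f)*0 = 0)
m(G, I) = -⅓ - G/3 (m(G, I) = -(G + 1)/3 = -(1 + G)/3 = -⅓ - G/3)
u(R, E) = 28
u(12, m(2, L(4, 0 - 1*3)))/(-702) = 28/(-702) = 28*(-1/702) = -14/351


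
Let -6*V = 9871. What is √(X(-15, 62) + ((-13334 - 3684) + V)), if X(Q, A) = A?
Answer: I*√669642/6 ≈ 136.39*I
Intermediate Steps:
V = -9871/6 (V = -⅙*9871 = -9871/6 ≈ -1645.2)
√(X(-15, 62) + ((-13334 - 3684) + V)) = √(62 + ((-13334 - 3684) - 9871/6)) = √(62 + (-17018 - 9871/6)) = √(62 - 111979/6) = √(-111607/6) = I*√669642/6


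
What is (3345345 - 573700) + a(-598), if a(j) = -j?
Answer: 2772243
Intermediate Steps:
(3345345 - 573700) + a(-598) = (3345345 - 573700) - 1*(-598) = 2771645 + 598 = 2772243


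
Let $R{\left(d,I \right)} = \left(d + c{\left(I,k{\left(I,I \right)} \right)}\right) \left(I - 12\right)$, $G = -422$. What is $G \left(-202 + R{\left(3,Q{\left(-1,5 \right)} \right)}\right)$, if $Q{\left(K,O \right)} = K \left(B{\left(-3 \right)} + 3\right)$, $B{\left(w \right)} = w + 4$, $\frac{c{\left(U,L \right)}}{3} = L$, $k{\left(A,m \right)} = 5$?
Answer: $206780$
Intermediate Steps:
$c{\left(U,L \right)} = 3 L$
$B{\left(w \right)} = 4 + w$
$Q{\left(K,O \right)} = 4 K$ ($Q{\left(K,O \right)} = K \left(\left(4 - 3\right) + 3\right) = K \left(1 + 3\right) = K 4 = 4 K$)
$R{\left(d,I \right)} = \left(-12 + I\right) \left(15 + d\right)$ ($R{\left(d,I \right)} = \left(d + 3 \cdot 5\right) \left(I - 12\right) = \left(d + 15\right) \left(-12 + I\right) = \left(15 + d\right) \left(-12 + I\right) = \left(-12 + I\right) \left(15 + d\right)$)
$G \left(-202 + R{\left(3,Q{\left(-1,5 \right)} \right)}\right) = - 422 \left(-202 + \left(-180 - 36 + 15 \cdot 4 \left(-1\right) + 4 \left(-1\right) 3\right)\right) = - 422 \left(-202 - 288\right) = \left(-422\right) \left(-490\right) = 206780$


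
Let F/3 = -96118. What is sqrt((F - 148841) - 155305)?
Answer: 50*I*sqrt(237) ≈ 769.74*I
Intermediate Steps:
F = -288354 (F = 3*(-96118) = -288354)
sqrt((F - 148841) - 155305) = sqrt((-288354 - 148841) - 155305) = sqrt(-437195 - 155305) = sqrt(-592500) = 50*I*sqrt(237)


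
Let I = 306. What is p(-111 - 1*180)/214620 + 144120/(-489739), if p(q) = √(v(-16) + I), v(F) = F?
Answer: -144120/489739 + √290/214620 ≈ -0.29420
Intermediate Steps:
p(q) = √290 (p(q) = √(-16 + 306) = √290)
p(-111 - 1*180)/214620 + 144120/(-489739) = √290/214620 + 144120/(-489739) = √290*(1/214620) + 144120*(-1/489739) = √290/214620 - 144120/489739 = -144120/489739 + √290/214620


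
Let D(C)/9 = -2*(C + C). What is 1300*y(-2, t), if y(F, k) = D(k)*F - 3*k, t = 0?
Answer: 0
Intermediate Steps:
D(C) = -36*C (D(C) = 9*(-2*(C + C)) = 9*(-4*C) = -36*C)
y(F, k) = -3*k - 36*F*k (y(F, k) = (-36*k)*F - 3*k = -36*F*k - 3*k = -3*k - 36*F*k)
1300*y(-2, t) = 1300*(3*0*(-1 - 12*(-2))) = 1300*(3*0*(-1 + 24)) = 1300*(3*0*23) = 1300*0 = 0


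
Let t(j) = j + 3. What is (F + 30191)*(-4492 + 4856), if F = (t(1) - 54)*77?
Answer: 9588124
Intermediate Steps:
t(j) = 3 + j
F = -3850 (F = ((3 + 1) - 54)*77 = (4 - 54)*77 = -50*77 = -3850)
(F + 30191)*(-4492 + 4856) = (-3850 + 30191)*(-4492 + 4856) = 26341*364 = 9588124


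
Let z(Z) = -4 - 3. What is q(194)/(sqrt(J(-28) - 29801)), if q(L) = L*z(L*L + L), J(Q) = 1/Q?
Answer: 2716*I*sqrt(5841003)/834429 ≈ 7.8665*I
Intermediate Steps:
z(Z) = -7
q(L) = -7*L (q(L) = L*(-7) = -7*L)
q(194)/(sqrt(J(-28) - 29801)) = (-7*194)/(sqrt(1/(-28) - 29801)) = -1358/sqrt(-1/28 - 29801) = -1358*(-2*I*sqrt(5841003)/834429) = -(-2716)*I*sqrt(5841003)/834429 = 2716*I*sqrt(5841003)/834429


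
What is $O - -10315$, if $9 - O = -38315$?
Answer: $48639$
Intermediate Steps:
$O = 38324$ ($O = 9 - -38315 = 9 + 38315 = 38324$)
$O - -10315 = 38324 - -10315 = 38324 + 10315 = 48639$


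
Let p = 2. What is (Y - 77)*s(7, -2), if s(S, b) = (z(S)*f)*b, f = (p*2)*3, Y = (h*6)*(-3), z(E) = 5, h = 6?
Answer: 22200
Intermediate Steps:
Y = -108 (Y = (6*6)*(-3) = 36*(-3) = -108)
f = 12 (f = (2*2)*3 = 4*3 = 12)
s(S, b) = 60*b (s(S, b) = (5*12)*b = 60*b)
(Y - 77)*s(7, -2) = (-108 - 77)*(60*(-2)) = -185*(-120) = 22200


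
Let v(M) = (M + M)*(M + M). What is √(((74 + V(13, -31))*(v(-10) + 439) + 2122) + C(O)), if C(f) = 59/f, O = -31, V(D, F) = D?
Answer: √72183686/31 ≈ 274.07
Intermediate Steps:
v(M) = 4*M² (v(M) = (2*M)*(2*M) = 4*M²)
√(((74 + V(13, -31))*(v(-10) + 439) + 2122) + C(O)) = √(((74 + 13)*(4*(-10)² + 439) + 2122) + 59/(-31)) = √((87*(4*100 + 439) + 2122) + 59*(-1/31)) = √((87*(400 + 439) + 2122) - 59/31) = √((87*839 + 2122) - 59/31) = √((72993 + 2122) - 59/31) = √(75115 - 59/31) = √(2328506/31) = √72183686/31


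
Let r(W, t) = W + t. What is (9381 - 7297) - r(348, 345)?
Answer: 1391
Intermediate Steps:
(9381 - 7297) - r(348, 345) = (9381 - 7297) - (348 + 345) = 2084 - 1*693 = 2084 - 693 = 1391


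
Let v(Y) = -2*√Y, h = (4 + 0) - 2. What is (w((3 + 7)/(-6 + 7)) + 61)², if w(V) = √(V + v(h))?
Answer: (61 + √2*√(5 - √2))² ≈ 4054.9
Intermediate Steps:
h = 2 (h = 4 - 2 = 2)
w(V) = √(V - 2*√2)
(w((3 + 7)/(-6 + 7)) + 61)² = (√((3 + 7)/(-6 + 7) - 2*√2) + 61)² = (√(10/1 - 2*√2) + 61)² = (√(10*1 - 2*√2) + 61)² = (√(10 - 2*√2) + 61)² = (61 + √(10 - 2*√2))²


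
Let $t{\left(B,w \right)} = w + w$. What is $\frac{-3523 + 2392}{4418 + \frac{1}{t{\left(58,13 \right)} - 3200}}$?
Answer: $- \frac{3589794}{14022731} \approx -0.256$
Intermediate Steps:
$t{\left(B,w \right)} = 2 w$
$\frac{-3523 + 2392}{4418 + \frac{1}{t{\left(58,13 \right)} - 3200}} = \frac{-3523 + 2392}{4418 + \frac{1}{2 \cdot 13 - 3200}} = - \frac{1131}{4418 + \frac{1}{26 - 3200}} = - \frac{1131}{4418 + \frac{1}{-3174}} = - \frac{1131}{4418 - \frac{1}{3174}} = - \frac{1131}{\frac{14022731}{3174}} = \left(-1131\right) \frac{3174}{14022731} = - \frac{3589794}{14022731}$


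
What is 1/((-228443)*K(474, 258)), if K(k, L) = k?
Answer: -1/108281982 ≈ -9.2352e-9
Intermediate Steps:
1/((-228443)*K(474, 258)) = 1/(-228443*474) = -1/228443*1/474 = -1/108281982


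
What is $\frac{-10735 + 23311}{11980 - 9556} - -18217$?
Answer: $\frac{1840441}{101} \approx 18222.0$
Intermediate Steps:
$\frac{-10735 + 23311}{11980 - 9556} - -18217 = \frac{12576}{2424} + 18217 = 12576 \cdot \frac{1}{2424} + 18217 = \frac{524}{101} + 18217 = \frac{1840441}{101}$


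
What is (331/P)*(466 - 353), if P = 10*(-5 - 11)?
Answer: -37403/160 ≈ -233.77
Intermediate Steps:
P = -160 (P = 10*(-16) = -160)
(331/P)*(466 - 353) = (331/(-160))*(466 - 353) = (331*(-1/160))*113 = -331/160*113 = -37403/160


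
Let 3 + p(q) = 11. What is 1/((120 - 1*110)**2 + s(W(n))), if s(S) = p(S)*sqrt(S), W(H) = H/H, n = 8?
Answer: 1/108 ≈ 0.0092593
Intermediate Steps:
p(q) = 8 (p(q) = -3 + 11 = 8)
W(H) = 1
s(S) = 8*sqrt(S)
1/((120 - 1*110)**2 + s(W(n))) = 1/((120 - 1*110)**2 + 8*sqrt(1)) = 1/((120 - 110)**2 + 8*1) = 1/(10**2 + 8) = 1/(100 + 8) = 1/108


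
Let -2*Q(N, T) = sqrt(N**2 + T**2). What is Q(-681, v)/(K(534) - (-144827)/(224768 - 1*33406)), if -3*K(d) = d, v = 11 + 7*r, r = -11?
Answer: 287043*sqrt(52013)/33917609 ≈ 1.9301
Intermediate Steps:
v = -66 (v = 11 + 7*(-11) = 11 - 77 = -66)
K(d) = -d/3
Q(N, T) = -sqrt(N**2 + T**2)/2
Q(-681, v)/(K(534) - (-144827)/(224768 - 1*33406)) = (-sqrt((-681)**2 + (-66)**2)/2)/(-1/3*534 - (-144827)/(224768 - 1*33406)) = (-sqrt(463761 + 4356)/2)/(-178 - (-144827)/(224768 - 33406)) = (-3*sqrt(52013)/2)/(-178 - (-144827)/191362) = (-3*sqrt(52013)/2)/(-178 - 1*(-144827/191362)) = (-3*sqrt(52013)/2)/(-178 + 144827/191362) = (-3*sqrt(52013)/2)/(-33917609/191362) = -3*sqrt(52013)/2*(-191362/33917609) = 287043*sqrt(52013)/33917609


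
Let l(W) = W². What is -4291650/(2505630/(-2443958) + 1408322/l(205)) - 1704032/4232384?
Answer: -29149571180007954756113/220651419443938106 ≈ -1.3211e+5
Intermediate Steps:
-4291650/(2505630/(-2443958) + 1408322/l(205)) - 1704032/4232384 = -4291650/(2505630/(-2443958) + 1408322/(205²)) - 1704032/4232384 = -4291650/(2505630*(-1/2443958) + 1408322/42025) - 1704032*1/4232384 = -4291650/(-1252815/1221979 + 1408322*(1/42025)) - 53251/132262 = -4291650/(-1252815/1221979 + 1408322/42025) - 53251/132262 = -4291650/1668290358863/51353667475 - 53251/132262 = -4291650*51353667475/1668290358863 - 53251/132262 = -220391967019083750/1668290358863 - 53251/132262 = -29149571180007954756113/220651419443938106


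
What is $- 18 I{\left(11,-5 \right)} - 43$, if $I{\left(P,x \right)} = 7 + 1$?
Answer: $-187$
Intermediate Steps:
$I{\left(P,x \right)} = 8$
$- 18 I{\left(11,-5 \right)} - 43 = \left(-18\right) 8 - 43 = -144 - 43 = -187$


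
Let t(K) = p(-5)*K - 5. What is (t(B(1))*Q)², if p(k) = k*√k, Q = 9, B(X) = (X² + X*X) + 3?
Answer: -251100 + 20250*I*√5 ≈ -2.511e+5 + 45280.0*I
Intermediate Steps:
B(X) = 3 + 2*X² (B(X) = (X² + X²) + 3 = 2*X² + 3 = 3 + 2*X²)
p(k) = k^(3/2)
t(K) = -5 - 5*I*K*√5 (t(K) = (-5)^(3/2)*K - 5 = (-5*I*√5)*K - 5 = -5*I*K*√5 - 5 = -5 - 5*I*K*√5)
(t(B(1))*Q)² = ((-5 - 5*I*(3 + 2*1²)*√5)*9)² = ((-5 - 5*I*(3 + 2*1)*√5)*9)² = ((-5 - 5*I*(3 + 2)*√5)*9)² = ((-5 - 5*I*5*√5)*9)² = ((-5 - 25*I*√5)*9)² = (-45 - 225*I*√5)²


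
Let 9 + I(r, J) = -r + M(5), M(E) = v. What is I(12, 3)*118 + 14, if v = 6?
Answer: -1756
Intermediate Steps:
M(E) = 6
I(r, J) = -3 - r (I(r, J) = -9 + (-r + 6) = -9 + (6 - r) = -3 - r)
I(12, 3)*118 + 14 = (-3 - 1*12)*118 + 14 = (-3 - 12)*118 + 14 = -15*118 + 14 = -1770 + 14 = -1756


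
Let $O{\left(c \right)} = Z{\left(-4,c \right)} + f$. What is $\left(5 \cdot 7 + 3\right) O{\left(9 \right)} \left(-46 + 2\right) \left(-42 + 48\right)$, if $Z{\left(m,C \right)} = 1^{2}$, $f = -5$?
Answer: $40128$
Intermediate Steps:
$Z{\left(m,C \right)} = 1$
$O{\left(c \right)} = -4$ ($O{\left(c \right)} = 1 - 5 = -4$)
$\left(5 \cdot 7 + 3\right) O{\left(9 \right)} \left(-46 + 2\right) \left(-42 + 48\right) = \left(5 \cdot 7 + 3\right) \left(-4\right) \left(-46 + 2\right) \left(-42 + 48\right) = \left(35 + 3\right) \left(-4\right) \left(\left(-44\right) 6\right) = 38 \left(-4\right) \left(-264\right) = \left(-152\right) \left(-264\right) = 40128$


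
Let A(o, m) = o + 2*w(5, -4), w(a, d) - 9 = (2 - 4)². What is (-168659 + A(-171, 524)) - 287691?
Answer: -456495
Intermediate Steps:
w(a, d) = 13 (w(a, d) = 9 + (2 - 4)² = 9 + (-2)² = 9 + 4 = 13)
A(o, m) = 26 + o (A(o, m) = o + 2*13 = o + 26 = 26 + o)
(-168659 + A(-171, 524)) - 287691 = (-168659 + (26 - 171)) - 287691 = (-168659 - 145) - 287691 = -168804 - 287691 = -456495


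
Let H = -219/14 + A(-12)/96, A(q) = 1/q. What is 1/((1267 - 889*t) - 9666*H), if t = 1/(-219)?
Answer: 98112/14960442229 ≈ 6.5581e-6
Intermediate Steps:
t = -1/219 ≈ -0.0045662
H = -126151/8064 (H = -219/14 + 1/(-12*96) = -219*1/14 - 1/12*1/96 = -219/14 - 1/1152 = -126151/8064 ≈ -15.644)
1/((1267 - 889*t) - 9666*H) = 1/((1267 - 889*(-1/219)) - 9666*(-126151/8064)) = 1/((1267 + 889/219) + 67743087/448) = 1/(278362/219 + 67743087/448) = 1/(14960442229/98112) = 98112/14960442229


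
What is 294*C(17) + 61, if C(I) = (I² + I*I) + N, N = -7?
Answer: 167935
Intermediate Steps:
C(I) = -7 + 2*I² (C(I) = (I² + I*I) - 7 = (I² + I²) - 7 = 2*I² - 7 = -7 + 2*I²)
294*C(17) + 61 = 294*(-7 + 2*17²) + 61 = 294*(-7 + 2*289) + 61 = 294*(-7 + 578) + 61 = 294*571 + 61 = 167874 + 61 = 167935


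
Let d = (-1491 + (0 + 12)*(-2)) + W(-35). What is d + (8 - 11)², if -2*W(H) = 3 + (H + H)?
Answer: -2945/2 ≈ -1472.5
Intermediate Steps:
W(H) = -3/2 - H (W(H) = -(3 + (H + H))/2 = -(3 + 2*H)/2 = -3/2 - H)
d = -2963/2 (d = (-1491 + (0 + 12)*(-2)) + (-3/2 - 1*(-35)) = (-1491 + 12*(-2)) + (-3/2 + 35) = (-1491 - 24) + 67/2 = -1515 + 67/2 = -2963/2 ≈ -1481.5)
d + (8 - 11)² = -2963/2 + (8 - 11)² = -2963/2 + (-3)² = -2963/2 + 9 = -2945/2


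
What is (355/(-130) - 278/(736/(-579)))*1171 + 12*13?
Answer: 1210610623/4784 ≈ 2.5305e+5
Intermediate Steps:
(355/(-130) - 278/(736/(-579)))*1171 + 12*13 = (355*(-1/130) - 278/(736*(-1/579)))*1171 + 156 = (-71/26 - 278/(-736/579))*1171 + 156 = (-71/26 - 278*(-579/736))*1171 + 156 = (-71/26 + 80481/368)*1171 + 156 = (1033189/4784)*1171 + 156 = 1209864319/4784 + 156 = 1210610623/4784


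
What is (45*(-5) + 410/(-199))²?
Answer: 2041684225/39601 ≈ 51556.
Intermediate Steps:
(45*(-5) + 410/(-199))² = (-225 + 410*(-1/199))² = (-225 - 410/199)² = (-45185/199)² = 2041684225/39601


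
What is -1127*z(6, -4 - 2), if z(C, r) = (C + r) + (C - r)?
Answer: -13524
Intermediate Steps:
z(C, r) = 2*C
-1127*z(6, -4 - 2) = -2254*6 = -1127*12 = -13524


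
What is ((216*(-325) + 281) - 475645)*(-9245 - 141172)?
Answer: 82062100188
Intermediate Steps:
((216*(-325) + 281) - 475645)*(-9245 - 141172) = ((-70200 + 281) - 475645)*(-150417) = (-69919 - 475645)*(-150417) = -545564*(-150417) = 82062100188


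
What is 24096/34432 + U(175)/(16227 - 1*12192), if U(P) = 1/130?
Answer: 734177/1049100 ≈ 0.69982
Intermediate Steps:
U(P) = 1/130
24096/34432 + U(175)/(16227 - 1*12192) = 24096/34432 + 1/(130*(16227 - 1*12192)) = 24096*(1/34432) + 1/(130*(16227 - 12192)) = 753/1076 + (1/130)/4035 = 753/1076 + (1/130)*(1/4035) = 753/1076 + 1/524550 = 734177/1049100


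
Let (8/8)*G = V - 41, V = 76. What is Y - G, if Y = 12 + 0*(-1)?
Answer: -23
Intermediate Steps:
Y = 12 (Y = 12 + 0 = 12)
G = 35 (G = 76 - 41 = 35)
Y - G = 12 - 1*35 = 12 - 35 = -23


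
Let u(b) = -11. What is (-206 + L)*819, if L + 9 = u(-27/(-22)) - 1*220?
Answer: -365274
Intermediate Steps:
L = -240 (L = -9 + (-11 - 1*220) = -9 + (-11 - 220) = -9 - 231 = -240)
(-206 + L)*819 = (-206 - 240)*819 = -446*819 = -365274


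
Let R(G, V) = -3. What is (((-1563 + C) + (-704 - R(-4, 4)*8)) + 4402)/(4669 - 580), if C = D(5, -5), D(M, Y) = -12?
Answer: 2147/4089 ≈ 0.52507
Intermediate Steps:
C = -12
(((-1563 + C) + (-704 - R(-4, 4)*8)) + 4402)/(4669 - 580) = (((-1563 - 12) + (-704 - (-3)*8)) + 4402)/(4669 - 580) = ((-1575 + (-704 - 1*(-24))) + 4402)/4089 = ((-1575 + (-704 + 24)) + 4402)*(1/4089) = ((-1575 - 680) + 4402)*(1/4089) = (-2255 + 4402)*(1/4089) = 2147*(1/4089) = 2147/4089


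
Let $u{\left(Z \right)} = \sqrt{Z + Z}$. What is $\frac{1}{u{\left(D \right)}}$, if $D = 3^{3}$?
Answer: $\frac{\sqrt{6}}{18} \approx 0.13608$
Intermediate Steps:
$D = 27$
$u{\left(Z \right)} = \sqrt{2} \sqrt{Z}$ ($u{\left(Z \right)} = \sqrt{2 Z} = \sqrt{2} \sqrt{Z}$)
$\frac{1}{u{\left(D \right)}} = \frac{1}{\sqrt{2} \sqrt{27}} = \frac{1}{\sqrt{2} \cdot 3 \sqrt{3}} = \frac{1}{3 \sqrt{6}} = \frac{\sqrt{6}}{18}$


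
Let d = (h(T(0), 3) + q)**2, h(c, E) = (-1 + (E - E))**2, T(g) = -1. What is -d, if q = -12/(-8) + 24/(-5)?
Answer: -529/100 ≈ -5.2900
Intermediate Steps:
q = -33/10 (q = -12*(-1/8) + 24*(-1/5) = 3/2 - 24/5 = -33/10 ≈ -3.3000)
h(c, E) = 1 (h(c, E) = (-1 + 0)**2 = (-1)**2 = 1)
d = 529/100 (d = (1 - 33/10)**2 = (-23/10)**2 = 529/100 ≈ 5.2900)
-d = -1*529/100 = -529/100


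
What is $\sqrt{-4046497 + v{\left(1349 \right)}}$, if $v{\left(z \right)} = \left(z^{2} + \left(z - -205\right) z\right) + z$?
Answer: $i \sqrt{129001} \approx 359.17 i$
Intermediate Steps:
$v{\left(z \right)} = z + z^{2} + z \left(205 + z\right)$ ($v{\left(z \right)} = \left(z^{2} + \left(z + 205\right) z\right) + z = \left(z^{2} + \left(205 + z\right) z\right) + z = \left(z^{2} + z \left(205 + z\right)\right) + z = z + z^{2} + z \left(205 + z\right)$)
$\sqrt{-4046497 + v{\left(1349 \right)}} = \sqrt{-4046497 + 2 \cdot 1349 \left(103 + 1349\right)} = \sqrt{-4046497 + 2 \cdot 1349 \cdot 1452} = \sqrt{-4046497 + 3917496} = \sqrt{-129001} = i \sqrt{129001}$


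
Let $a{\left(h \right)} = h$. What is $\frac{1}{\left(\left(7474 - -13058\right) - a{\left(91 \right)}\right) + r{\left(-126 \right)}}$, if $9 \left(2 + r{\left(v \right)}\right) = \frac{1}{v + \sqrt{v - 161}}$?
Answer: $\frac{26758798983}{546923069235712} + \frac{9 i \sqrt{287}}{546923069235712} \approx 4.8926 \cdot 10^{-5} + 2.7878 \cdot 10^{-13} i$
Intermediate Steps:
$r{\left(v \right)} = -2 + \frac{1}{9 \left(v + \sqrt{-161 + v}\right)}$ ($r{\left(v \right)} = -2 + \frac{1}{9 \left(v + \sqrt{v - 161}\right)} = -2 + \frac{1}{9 \left(v + \sqrt{-161 + v}\right)}$)
$\frac{1}{\left(\left(7474 - -13058\right) - a{\left(91 \right)}\right) + r{\left(-126 \right)}} = \frac{1}{\left(\left(7474 - -13058\right) - 91\right) + \frac{\frac{1}{9} - -252 - 2 \sqrt{-161 - 126}}{-126 + \sqrt{-161 - 126}}} = \frac{1}{\left(\left(7474 + 13058\right) - 91\right) + \frac{\frac{1}{9} + 252 - 2 \sqrt{-287}}{-126 + \sqrt{-287}}} = \frac{1}{\left(20532 - 91\right) + \frac{\frac{1}{9} + 252 - 2 i \sqrt{287}}{-126 + i \sqrt{287}}} = \frac{1}{20441 + \frac{\frac{1}{9} + 252 - 2 i \sqrt{287}}{-126 + i \sqrt{287}}} = \frac{1}{20441 + \frac{\frac{2269}{9} - 2 i \sqrt{287}}{-126 + i \sqrt{287}}}$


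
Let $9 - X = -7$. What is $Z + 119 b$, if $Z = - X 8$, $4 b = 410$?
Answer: $\frac{24139}{2} \approx 12070.0$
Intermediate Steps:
$b = \frac{205}{2}$ ($b = \frac{1}{4} \cdot 410 = \frac{205}{2} \approx 102.5$)
$X = 16$ ($X = 9 - -7 = 9 + 7 = 16$)
$Z = -128$ ($Z = \left(-1\right) 16 \cdot 8 = \left(-16\right) 8 = -128$)
$Z + 119 b = -128 + 119 \cdot \frac{205}{2} = -128 + \frac{24395}{2} = \frac{24139}{2}$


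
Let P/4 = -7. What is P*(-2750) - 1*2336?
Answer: 74664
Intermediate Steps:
P = -28 (P = 4*(-7) = -28)
P*(-2750) - 1*2336 = -28*(-2750) - 1*2336 = 77000 - 2336 = 74664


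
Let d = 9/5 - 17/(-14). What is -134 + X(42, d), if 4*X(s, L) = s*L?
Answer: -2047/20 ≈ -102.35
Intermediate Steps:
d = 211/70 (d = 9*(⅕) - 17*(-1/14) = 9/5 + 17/14 = 211/70 ≈ 3.0143)
X(s, L) = L*s/4 (X(s, L) = (s*L)/4 = (L*s)/4 = L*s/4)
-134 + X(42, d) = -134 + (¼)*(211/70)*42 = -134 + 633/20 = -2047/20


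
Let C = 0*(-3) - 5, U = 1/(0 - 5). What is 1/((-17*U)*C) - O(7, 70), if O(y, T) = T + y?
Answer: -1310/17 ≈ -77.059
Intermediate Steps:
U = -⅕ (U = 1/(-5) = -⅕ ≈ -0.20000)
C = -5 (C = 0 - 5 = -5)
1/((-17*U)*C) - O(7, 70) = 1/(-17*(-⅕)*(-5)) - (70 + 7) = 1/((17/5)*(-5)) - 1*77 = 1/(-17) - 77 = -1/17 - 77 = -1310/17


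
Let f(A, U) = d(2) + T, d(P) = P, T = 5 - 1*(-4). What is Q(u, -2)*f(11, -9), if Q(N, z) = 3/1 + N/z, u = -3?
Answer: 99/2 ≈ 49.500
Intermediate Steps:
T = 9 (T = 5 + 4 = 9)
f(A, U) = 11 (f(A, U) = 2 + 9 = 11)
Q(N, z) = 3 + N/z (Q(N, z) = 3*1 + N/z = 3 + N/z)
Q(u, -2)*f(11, -9) = (3 - 3/(-2))*11 = (3 - 3*(-½))*11 = (3 + 3/2)*11 = (9/2)*11 = 99/2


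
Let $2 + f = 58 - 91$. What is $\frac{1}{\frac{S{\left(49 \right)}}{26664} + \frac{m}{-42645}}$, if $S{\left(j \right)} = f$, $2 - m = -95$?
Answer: $- \frac{379028760}{1359661} \approx -278.77$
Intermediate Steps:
$m = 97$ ($m = 2 - -95 = 2 + 95 = 97$)
$f = -35$ ($f = -2 + \left(58 - 91\right) = -2 - 33 = -35$)
$S{\left(j \right)} = -35$
$\frac{1}{\frac{S{\left(49 \right)}}{26664} + \frac{m}{-42645}} = \frac{1}{- \frac{35}{26664} + \frac{97}{-42645}} = \frac{1}{\left(-35\right) \frac{1}{26664} + 97 \left(- \frac{1}{42645}\right)} = \frac{1}{- \frac{35}{26664} - \frac{97}{42645}} = \frac{1}{- \frac{1359661}{379028760}} = - \frac{379028760}{1359661}$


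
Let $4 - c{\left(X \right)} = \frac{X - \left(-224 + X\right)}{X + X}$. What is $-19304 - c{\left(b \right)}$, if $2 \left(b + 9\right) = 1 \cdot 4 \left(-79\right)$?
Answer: $- \frac{3224548}{167} \approx -19309.0$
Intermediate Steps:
$b = -167$ ($b = -9 + \frac{1 \cdot 4 \left(-79\right)}{2} = -9 + \frac{4 \left(-79\right)}{2} = -9 + \frac{1}{2} \left(-316\right) = -9 - 158 = -167$)
$c{\left(X \right)} = 4 - \frac{112}{X}$ ($c{\left(X \right)} = 4 - \frac{X - \left(-224 + X\right)}{X + X} = 4 - \frac{224}{2 X} = 4 - 224 \frac{1}{2 X} = 4 - \frac{112}{X}$)
$-19304 - c{\left(b \right)} = -19304 - \left(4 - \frac{112}{-167}\right) = -19304 - \left(4 - - \frac{112}{167}\right) = -19304 - \left(4 + \frac{112}{167}\right) = -19304 - \frac{780}{167} = - \frac{3224548}{167}$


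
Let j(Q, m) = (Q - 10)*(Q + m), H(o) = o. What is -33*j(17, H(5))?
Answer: -5082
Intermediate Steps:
j(Q, m) = (-10 + Q)*(Q + m)
-33*j(17, H(5)) = -33*(17² - 10*17 - 10*5 + 17*5) = -33*(289 - 170 - 50 + 85) = -33*154 = -5082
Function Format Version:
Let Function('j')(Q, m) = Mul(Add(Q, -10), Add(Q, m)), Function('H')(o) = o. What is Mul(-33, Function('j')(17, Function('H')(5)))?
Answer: -5082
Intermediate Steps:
Function('j')(Q, m) = Mul(Add(-10, Q), Add(Q, m))
Mul(-33, Function('j')(17, Function('H')(5))) = Mul(-33, Add(Pow(17, 2), Mul(-10, 17), Mul(-10, 5), Mul(17, 5))) = Mul(-33, Add(289, -170, -50, 85)) = Mul(-33, 154) = -5082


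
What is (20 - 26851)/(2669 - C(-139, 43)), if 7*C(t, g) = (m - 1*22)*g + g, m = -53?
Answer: -187817/21865 ≈ -8.5898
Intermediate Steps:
C(t, g) = -74*g/7 (C(t, g) = ((-53 - 1*22)*g + g)/7 = ((-53 - 22)*g + g)/7 = (-75*g + g)/7 = (-74*g)/7 = -74*g/7)
(20 - 26851)/(2669 - C(-139, 43)) = (20 - 26851)/(2669 - (-74)*43/7) = -26831/(2669 - 1*(-3182/7)) = -26831/(2669 + 3182/7) = -26831/21865/7 = -26831*7/21865 = -187817/21865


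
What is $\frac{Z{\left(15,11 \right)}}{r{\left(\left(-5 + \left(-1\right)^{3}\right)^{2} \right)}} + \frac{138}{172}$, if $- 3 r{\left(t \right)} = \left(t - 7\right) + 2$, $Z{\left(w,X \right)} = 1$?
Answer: $\frac{1881}{2666} \approx 0.70555$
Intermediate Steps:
$r{\left(t \right)} = \frac{5}{3} - \frac{t}{3}$ ($r{\left(t \right)} = - \frac{\left(t - 7\right) + 2}{3} = - \frac{\left(-7 + t\right) + 2}{3} = - \frac{-5 + t}{3} = \frac{5}{3} - \frac{t}{3}$)
$\frac{Z{\left(15,11 \right)}}{r{\left(\left(-5 + \left(-1\right)^{3}\right)^{2} \right)}} + \frac{138}{172} = 1 \frac{1}{\frac{5}{3} - \frac{\left(-5 + \left(-1\right)^{3}\right)^{2}}{3}} + \frac{138}{172} = 1 \frac{1}{\frac{5}{3} - \frac{\left(-5 - 1\right)^{2}}{3}} + 138 \cdot \frac{1}{172} = 1 \frac{1}{\frac{5}{3} - \frac{\left(-6\right)^{2}}{3}} + \frac{69}{86} = 1 \frac{1}{\frac{5}{3} - 12} + \frac{69}{86} = 1 \frac{1}{- \frac{31}{3}} + \frac{69}{86} = 1 \left(- \frac{3}{31}\right) + \frac{69}{86} = - \frac{3}{31} + \frac{69}{86} = \frac{1881}{2666}$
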